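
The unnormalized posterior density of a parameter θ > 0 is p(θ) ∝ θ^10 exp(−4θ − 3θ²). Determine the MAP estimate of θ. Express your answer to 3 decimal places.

θ̂_MAP = 1.000

ℓ'(θ) = 10/θ − 4 − 6θ. Setting this to zero and multiplying by θ: 6θ² + 4θ − 10 = 0.
θ = (−4 + √(4² + 4·6·10)) / (2·6) = (−4 + √256) / 12 = (−4 + 16)/12 = 1.
ℓ''(θ) = −10/θ² − 6 < 0, confirming a maximum.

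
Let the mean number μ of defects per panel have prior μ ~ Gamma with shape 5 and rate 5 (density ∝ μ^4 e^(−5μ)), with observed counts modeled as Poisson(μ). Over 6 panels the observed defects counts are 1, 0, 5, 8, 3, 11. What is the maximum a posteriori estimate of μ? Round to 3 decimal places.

Σxᵢ = 1+0+5+8+3+11 = 28, with n = 6.
Posterior ∝ μ^4e^(−5μ) · μ^28e^(−6μ) = μ^32e^(−11μ), i.e. Gamma(shape=33, rate=11).
The mode of a Gamma(a, b) with a ≥ 1 (shape–rate) is (a−1)/b = 32/11 ≈ 2.909.

μ̂_MAP = 2.909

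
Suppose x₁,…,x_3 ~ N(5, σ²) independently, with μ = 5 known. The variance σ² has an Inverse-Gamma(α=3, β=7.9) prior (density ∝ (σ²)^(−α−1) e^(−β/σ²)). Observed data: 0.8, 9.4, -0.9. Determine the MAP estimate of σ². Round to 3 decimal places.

Sum of squared deviations about the known mean: SS = (0.8−5)² + (9.4−5)² + (-0.9−5)² = 71.81.
The Normal likelihood contributes (σ²)^(−n/2) exp(−SS/(2σ²)), so the posterior is Inverse-Gamma(α + n/2, β + SS/2) = Inverse-Gamma(4.5, 43.805).
The mode of Inverse-Gamma(a, b) is b/(a+1) = 43.805/5.5 ≈ 7.965.

σ̂²_MAP = 7.965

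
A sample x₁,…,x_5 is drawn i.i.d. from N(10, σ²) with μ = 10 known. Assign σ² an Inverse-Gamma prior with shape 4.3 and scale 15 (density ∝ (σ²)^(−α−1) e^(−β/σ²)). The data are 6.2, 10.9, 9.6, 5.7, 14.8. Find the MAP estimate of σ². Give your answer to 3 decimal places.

σ̂²_MAP = 5.573

Sum of squared deviations about the known mean: SS = (6.2−10)² + (10.9−10)² + (9.6−10)² + (5.7−10)² + (14.8−10)² = 56.94.
The Normal likelihood contributes (σ²)^(−n/2) exp(−SS/(2σ²)), so the posterior is Inverse-Gamma(α + n/2, β + SS/2) = Inverse-Gamma(6.8, 43.47).
The mode of Inverse-Gamma(a, b) is b/(a+1) = 43.47/7.8 ≈ 5.573.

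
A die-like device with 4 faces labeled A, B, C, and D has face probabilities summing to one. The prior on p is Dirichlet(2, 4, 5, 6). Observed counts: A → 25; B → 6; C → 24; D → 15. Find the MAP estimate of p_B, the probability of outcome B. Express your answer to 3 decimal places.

The posterior is Dirichlet(αᵢ + nᵢ) = Dirichlet(27, 10, 29, 21).
For a Dirichlet(a₁,…,a_K) with all aᵢ > 1, the mode has j-th component (aⱼ − 1)/(Σaᵢ − K).
Here Σaᵢ = 87 and K = 4, so p_B = (10 − 1)/(87 − 4) = 9/83 ≈ 0.108.

MAP estimate of p_B = 0.108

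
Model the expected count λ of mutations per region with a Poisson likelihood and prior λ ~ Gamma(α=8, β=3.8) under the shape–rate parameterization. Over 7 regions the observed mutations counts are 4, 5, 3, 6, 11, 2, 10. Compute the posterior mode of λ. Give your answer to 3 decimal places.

Σxᵢ = 4+5+3+6+11+2+10 = 41, with n = 7.
Posterior ∝ λ^7e^(−3.8λ) · λ^41e^(−7λ) = λ^48e^(−10.8λ), i.e. Gamma(shape=49, rate=10.8).
The mode of a Gamma(a, b) with a ≥ 1 (shape–rate) is (a−1)/b = 48/10.8 ≈ 4.444.

λ̂_MAP = 4.444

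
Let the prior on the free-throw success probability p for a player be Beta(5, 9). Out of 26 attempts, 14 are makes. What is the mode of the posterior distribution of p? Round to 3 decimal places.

p̂_MAP = 0.474

Prior: Beta(5, 9).
Data: 14 successes in 26 trials. The binomial likelihood contributes p^14(1−p)^12, so the posterior is Beta(5+14, 9+12) = Beta(19, 21).
For Beta(a, b) with a, b > 1 the mode is (a−1)/(a+b−2) = 18/38 ≈ 0.474.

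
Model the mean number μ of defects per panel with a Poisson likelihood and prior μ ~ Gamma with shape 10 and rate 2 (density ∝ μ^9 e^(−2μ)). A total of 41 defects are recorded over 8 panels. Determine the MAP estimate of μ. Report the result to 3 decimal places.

μ̂_MAP = 5.000

Σxᵢ = 41, n = 8.
Posterior ∝ μ^9e^(−2μ) · μ^41e^(−8μ) = μ^50e^(−10μ), i.e. Gamma(shape=51, rate=10).
The mode of a Gamma(a, b) with a ≥ 1 (shape–rate) is (a−1)/b = 50/10 ≈ 5.000.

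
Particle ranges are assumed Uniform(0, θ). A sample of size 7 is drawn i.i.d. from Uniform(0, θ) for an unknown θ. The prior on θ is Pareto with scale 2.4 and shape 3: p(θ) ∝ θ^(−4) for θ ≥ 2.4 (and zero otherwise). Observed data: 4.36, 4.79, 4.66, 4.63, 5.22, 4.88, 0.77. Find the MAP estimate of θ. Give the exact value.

θ̂_MAP = 5.22

The Uniform(0, θ) likelihood is θ^(−n) for θ ≥ max(xᵢ), zero otherwise. Here max(xᵢ) = 5.22.
Posterior ∝ θ^(−4) · θ^(−7) = θ^(−11) on θ ≥ max(2.4, 5.22) = 5.22.
This density is strictly decreasing in θ, so the posterior mode lies at the lower boundary of the support.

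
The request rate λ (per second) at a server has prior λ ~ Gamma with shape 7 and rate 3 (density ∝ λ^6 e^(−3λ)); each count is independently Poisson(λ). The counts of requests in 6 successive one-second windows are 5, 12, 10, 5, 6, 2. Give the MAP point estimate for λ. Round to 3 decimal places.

λ̂_MAP = 5.111

Σxᵢ = 5+12+10+5+6+2 = 40, with n = 6.
Posterior ∝ λ^6e^(−3λ) · λ^40e^(−6λ) = λ^46e^(−9λ), i.e. Gamma(shape=47, rate=9).
The mode of a Gamma(a, b) with a ≥ 1 (shape–rate) is (a−1)/b = 46/9 ≈ 5.111.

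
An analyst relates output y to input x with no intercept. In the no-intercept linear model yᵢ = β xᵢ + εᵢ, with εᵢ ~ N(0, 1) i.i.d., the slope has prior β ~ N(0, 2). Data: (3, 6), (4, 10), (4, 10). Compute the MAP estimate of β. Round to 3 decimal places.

β̂_MAP = 2.361

log p(β | y) = −Σ(yᵢ − βxᵢ)²/(2·1) − β²/(2·2) + const.
Setting the derivative to zero: Σxᵢ(yᵢ − βxᵢ)/1 − β/2 = 0, so β = Σxᵢyᵢ / (Σxᵢ² + σ²/τ²).
Σxᵢyᵢ = 3·6 + 4·10 + 4·10 = 98; Σxᵢ² = 41; σ²/τ² = 0.5.
β̂_MAP = 98 / (41 + 0.5) = 98/41.5 ≈ 2.361.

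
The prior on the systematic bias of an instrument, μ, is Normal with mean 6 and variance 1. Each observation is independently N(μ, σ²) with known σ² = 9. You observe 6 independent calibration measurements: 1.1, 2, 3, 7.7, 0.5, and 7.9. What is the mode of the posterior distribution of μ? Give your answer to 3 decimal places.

μ̂_MAP = 5.080

n = 6; x̄ = (1.1 + 2 + 3 + 7.7 + 0.5 + 7.9)/6 = 22.2/6 = 3.7.
For a Normal prior and Normal likelihood with known variance, the posterior is Normal; its mode equals its mean, the precision-weighted average.
Prior precision 1/σ₀² = 1/1 = 1; data precision n/σ² = 6/9 = 2/3.
μ̂ = (1·6 + (2/3)·3.7) / (1 + 2/3) = (127/15)/(5/3) = 5.080.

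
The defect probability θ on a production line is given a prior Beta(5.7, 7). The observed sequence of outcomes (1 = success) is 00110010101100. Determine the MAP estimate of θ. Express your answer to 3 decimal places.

θ̂_MAP = 0.433

Prior: Beta(5.7, 7).
Data: 6 successes in 14 trials (from the sequence). The binomial likelihood contributes θ^6(1−θ)^8, so the posterior is Beta(5.7+6, 7+8) = Beta(11.7, 15).
For Beta(a, b) with a, b > 1 the mode is (a−1)/(a+b−2) = 10.7/24.7 ≈ 0.433.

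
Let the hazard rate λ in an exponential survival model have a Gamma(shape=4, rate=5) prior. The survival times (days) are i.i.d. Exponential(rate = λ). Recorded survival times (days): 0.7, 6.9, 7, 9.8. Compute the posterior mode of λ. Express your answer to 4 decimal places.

The Exponential(rate=λ) likelihood is ∝ λ^n e^(−λΣtᵢ). Here n = 4 and Σtᵢ = 0.7 + 6.9 + 7 + 9.8 = 24.4.
Posterior ∝ λ^3e^(−5λ) · λ^4e^(−24.4λ) = λ^7e^(−29.4λ), i.e. Gamma(8, 29.4).
Mode = (a−1)/b = 7/29.4 ≈ 0.2381.

λ̂_MAP = 0.2381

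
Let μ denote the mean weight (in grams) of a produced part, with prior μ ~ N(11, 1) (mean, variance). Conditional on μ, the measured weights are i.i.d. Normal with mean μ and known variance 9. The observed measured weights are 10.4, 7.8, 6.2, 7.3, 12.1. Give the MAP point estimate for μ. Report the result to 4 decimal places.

μ̂_MAP = 10.2000

n = 5; x̄ = (10.4 + 7.8 + 6.2 + 7.3 + 12.1)/5 = 43.8/5 = 8.76.
For a Normal prior and Normal likelihood with known variance, the posterior is Normal; its mode equals its mean, the precision-weighted average.
Prior precision 1/σ₀² = 1/1 = 1; data precision n/σ² = 5/9.
μ̂ = (1·11 + (5/9)·8.76) / (1 + 5/9) = (238/15)/(14/9) = 10.2000.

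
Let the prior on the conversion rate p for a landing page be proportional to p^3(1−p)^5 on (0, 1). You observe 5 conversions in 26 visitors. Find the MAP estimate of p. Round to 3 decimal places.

p̂_MAP = 0.235

The prior density ∝ p^3(1−p)^5 is the kernel of Beta(4, 6).
Data: 5 successes in 26 trials. The binomial likelihood contributes p^5(1−p)^21, so the posterior is Beta(4+5, 6+21) = Beta(9, 27).
For Beta(a, b) with a, b > 1 the mode is (a−1)/(a+b−2) = 8/34 ≈ 0.235.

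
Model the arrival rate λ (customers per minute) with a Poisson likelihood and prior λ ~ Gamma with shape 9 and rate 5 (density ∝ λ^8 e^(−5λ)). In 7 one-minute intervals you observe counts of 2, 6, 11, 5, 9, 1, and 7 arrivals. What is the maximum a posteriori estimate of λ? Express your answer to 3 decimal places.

Σxᵢ = 2+6+11+5+9+1+7 = 41, with n = 7.
Posterior ∝ λ^8e^(−5λ) · λ^41e^(−7λ) = λ^49e^(−12λ), i.e. Gamma(shape=50, rate=12).
The mode of a Gamma(a, b) with a ≥ 1 (shape–rate) is (a−1)/b = 49/12 ≈ 4.083.

λ̂_MAP = 4.083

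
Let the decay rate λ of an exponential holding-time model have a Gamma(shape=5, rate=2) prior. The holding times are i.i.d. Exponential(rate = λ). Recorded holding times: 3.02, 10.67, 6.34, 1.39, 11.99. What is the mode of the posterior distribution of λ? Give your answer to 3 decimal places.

The Exponential(rate=λ) likelihood is ∝ λ^n e^(−λΣtᵢ). Here n = 5 and Σtᵢ = 3.02 + 10.67 + 6.34 + 1.39 + 11.99 = 33.41.
Posterior ∝ λ^4e^(−2λ) · λ^5e^(−33.41λ) = λ^9e^(−35.41λ), i.e. Gamma(10, 35.41).
Mode = (a−1)/b = 9/35.41 ≈ 0.254.

λ̂_MAP = 0.254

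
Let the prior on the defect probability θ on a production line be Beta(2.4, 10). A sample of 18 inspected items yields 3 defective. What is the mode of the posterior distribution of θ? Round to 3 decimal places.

θ̂_MAP = 0.155

Prior: Beta(2.4, 10).
Data: 3 successes in 18 trials. The binomial likelihood contributes θ^3(1−θ)^15, so the posterior is Beta(2.4+3, 10+15) = Beta(5.4, 25).
For Beta(a, b) with a, b > 1 the mode is (a−1)/(a+b−2) = 4.4/28.4 ≈ 0.155.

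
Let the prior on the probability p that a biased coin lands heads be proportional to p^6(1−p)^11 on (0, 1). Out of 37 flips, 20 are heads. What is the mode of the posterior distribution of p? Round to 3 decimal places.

The prior density ∝ p^6(1−p)^11 is the kernel of Beta(7, 12).
Data: 20 successes in 37 trials. The binomial likelihood contributes p^20(1−p)^17, so the posterior is Beta(7+20, 12+17) = Beta(27, 29).
For Beta(a, b) with a, b > 1 the mode is (a−1)/(a+b−2) = 26/54 ≈ 0.481.

p̂_MAP = 0.481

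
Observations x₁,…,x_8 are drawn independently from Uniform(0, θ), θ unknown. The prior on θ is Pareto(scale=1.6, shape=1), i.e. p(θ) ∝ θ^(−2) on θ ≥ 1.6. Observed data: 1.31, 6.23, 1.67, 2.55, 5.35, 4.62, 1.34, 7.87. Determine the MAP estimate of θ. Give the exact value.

θ̂_MAP = 7.87

The Uniform(0, θ) likelihood is θ^(−n) for θ ≥ max(xᵢ), zero otherwise. Here max(xᵢ) = 7.87.
Posterior ∝ θ^(−2) · θ^(−8) = θ^(−10) on θ ≥ max(1.6, 7.87) = 7.87.
This density is strictly decreasing in θ, so the posterior mode lies at the lower boundary of the support.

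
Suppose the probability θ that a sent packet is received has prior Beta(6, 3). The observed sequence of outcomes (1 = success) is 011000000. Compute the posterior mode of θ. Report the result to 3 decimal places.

θ̂_MAP = 0.438

Prior: Beta(6, 3).
Data: 2 successes in 9 trials (from the sequence). The binomial likelihood contributes θ^2(1−θ)^7, so the posterior is Beta(6+2, 3+7) = Beta(8, 10).
For Beta(a, b) with a, b > 1 the mode is (a−1)/(a+b−2) = 7/16 ≈ 0.438.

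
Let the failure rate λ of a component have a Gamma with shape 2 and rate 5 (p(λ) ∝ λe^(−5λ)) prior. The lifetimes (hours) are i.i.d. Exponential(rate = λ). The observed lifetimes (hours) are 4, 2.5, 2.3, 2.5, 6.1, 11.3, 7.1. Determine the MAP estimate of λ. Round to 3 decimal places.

The Exponential(rate=λ) likelihood is ∝ λ^n e^(−λΣtᵢ). Here n = 7 and Σtᵢ = 4 + 2.5 + 2.3 + 2.5 + 6.1 + 11.3 + 7.1 = 35.8.
Posterior ∝ λe^(−5λ) · λ^7e^(−35.8λ) = λ^8e^(−40.8λ), i.e. Gamma(9, 40.8).
Mode = (a−1)/b = 8/40.8 ≈ 0.196.

λ̂_MAP = 0.196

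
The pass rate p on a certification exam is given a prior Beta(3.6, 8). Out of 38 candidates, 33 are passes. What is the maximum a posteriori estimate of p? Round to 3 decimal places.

p̂_MAP = 0.748

Prior: Beta(3.6, 8).
Data: 33 successes in 38 trials. The binomial likelihood contributes p^33(1−p)^5, so the posterior is Beta(3.6+33, 8+5) = Beta(36.6, 13).
For Beta(a, b) with a, b > 1 the mode is (a−1)/(a+b−2) = 35.6/47.6 ≈ 0.748.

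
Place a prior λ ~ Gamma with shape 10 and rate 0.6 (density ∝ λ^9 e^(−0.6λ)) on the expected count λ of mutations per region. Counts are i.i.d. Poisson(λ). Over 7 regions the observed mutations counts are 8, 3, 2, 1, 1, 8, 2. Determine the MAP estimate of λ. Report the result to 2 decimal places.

λ̂_MAP = 4.47

Σxᵢ = 8+3+2+1+1+8+2 = 25, with n = 7.
Posterior ∝ λ^9e^(−0.6λ) · λ^25e^(−7λ) = λ^34e^(−7.6λ), i.e. Gamma(shape=35, rate=7.6).
The mode of a Gamma(a, b) with a ≥ 1 (shape–rate) is (a−1)/b = 34/7.6 ≈ 4.47.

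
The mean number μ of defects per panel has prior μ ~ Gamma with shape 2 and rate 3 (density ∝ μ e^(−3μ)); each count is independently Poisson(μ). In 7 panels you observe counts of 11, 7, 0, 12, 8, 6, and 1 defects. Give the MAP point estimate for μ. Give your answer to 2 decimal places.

Σxᵢ = 11+7+0+12+8+6+1 = 45, with n = 7.
Posterior ∝ μe^(−3μ) · μ^45e^(−7μ) = μ^46e^(−10μ), i.e. Gamma(shape=47, rate=10).
The mode of a Gamma(a, b) with a ≥ 1 (shape–rate) is (a−1)/b = 46/10 ≈ 4.60.

μ̂_MAP = 4.60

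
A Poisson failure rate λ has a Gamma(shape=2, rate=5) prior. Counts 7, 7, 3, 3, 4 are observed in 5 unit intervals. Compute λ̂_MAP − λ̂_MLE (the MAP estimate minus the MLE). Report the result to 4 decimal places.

Σxᵢ = 24. Posterior is Gamma(26, 10); MAP = (26−1)/10 = 25/10 ≈ 2.50000.
MLE = x̄ = 24/5 ≈ 4.80000.
Difference = 25/10 − 24/5 = -23/10 ≈ -2.3000.

MAP − MLE = -2.3000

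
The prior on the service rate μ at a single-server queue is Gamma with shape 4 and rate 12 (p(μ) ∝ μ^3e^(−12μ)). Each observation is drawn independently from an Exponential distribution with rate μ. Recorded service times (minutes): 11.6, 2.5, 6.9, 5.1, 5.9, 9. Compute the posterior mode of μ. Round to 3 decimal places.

The Exponential(rate=μ) likelihood is ∝ μ^n e^(−μΣtᵢ). Here n = 6 and Σtᵢ = 11.6 + 2.5 + 6.9 + 5.1 + 5.9 + 9 = 41.
Posterior ∝ μ^3e^(−12μ) · μ^6e^(−41μ) = μ^9e^(−53μ), i.e. Gamma(10, 53).
Mode = (a−1)/b = 9/53 ≈ 0.170.

μ̂_MAP = 0.170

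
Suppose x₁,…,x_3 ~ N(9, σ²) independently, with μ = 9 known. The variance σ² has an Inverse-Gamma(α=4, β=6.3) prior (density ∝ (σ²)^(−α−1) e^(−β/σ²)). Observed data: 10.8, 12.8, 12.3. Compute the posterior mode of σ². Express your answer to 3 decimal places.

σ̂²_MAP = 3.167

Sum of squared deviations about the known mean: SS = (10.8−9)² + (12.8−9)² + (12.3−9)² = 28.57.
The Normal likelihood contributes (σ²)^(−n/2) exp(−SS/(2σ²)), so the posterior is Inverse-Gamma(α + n/2, β + SS/2) = Inverse-Gamma(5.5, 20.585).
The mode of Inverse-Gamma(a, b) is b/(a+1) = 20.585/6.5 ≈ 3.167.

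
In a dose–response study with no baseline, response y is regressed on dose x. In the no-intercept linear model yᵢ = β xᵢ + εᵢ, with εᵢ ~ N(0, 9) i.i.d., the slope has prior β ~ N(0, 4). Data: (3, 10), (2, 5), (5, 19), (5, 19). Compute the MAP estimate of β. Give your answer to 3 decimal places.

β̂_MAP = 3.525

log p(β | y) = −Σ(yᵢ − βxᵢ)²/(2·9) − β²/(2·4) + const.
Setting the derivative to zero: Σxᵢ(yᵢ − βxᵢ)/9 − β/4 = 0, so β = Σxᵢyᵢ / (Σxᵢ² + σ²/τ²).
Σxᵢyᵢ = 3·10 + 2·5 + 5·19 + 5·19 = 230; Σxᵢ² = 63; σ²/τ² = 2.25.
β̂_MAP = 230 / (63 + 2.25) = 230/65.25 ≈ 3.525.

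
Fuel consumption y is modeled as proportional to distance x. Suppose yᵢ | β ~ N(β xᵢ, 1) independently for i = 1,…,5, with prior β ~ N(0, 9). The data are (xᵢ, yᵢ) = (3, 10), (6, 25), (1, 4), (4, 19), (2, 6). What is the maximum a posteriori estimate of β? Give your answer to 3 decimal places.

β̂_MAP = 4.114

log p(β | y) = −Σ(yᵢ − βxᵢ)²/(2·1) − β²/(2·9) + const.
Setting the derivative to zero: Σxᵢ(yᵢ − βxᵢ)/1 − β/9 = 0, so β = Σxᵢyᵢ / (Σxᵢ² + σ²/τ²).
Σxᵢyᵢ = 3·10 + 6·25 + 1·4 + 4·19 + 2·6 = 272; Σxᵢ² = 66; σ²/τ² = 1/9.
β̂_MAP = 272 / (66 + 1/9) = 272/(595/9) = 144/35 ≈ 4.114.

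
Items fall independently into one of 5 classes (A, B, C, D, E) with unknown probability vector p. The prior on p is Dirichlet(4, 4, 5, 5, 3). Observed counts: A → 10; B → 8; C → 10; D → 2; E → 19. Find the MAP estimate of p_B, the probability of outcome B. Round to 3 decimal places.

MAP estimate of p_B = 0.169

The posterior is Dirichlet(αᵢ + nᵢ) = Dirichlet(14, 12, 15, 7, 22).
For a Dirichlet(a₁,…,a_K) with all aᵢ > 1, the mode has j-th component (aⱼ − 1)/(Σaᵢ − K).
Here Σaᵢ = 70 and K = 5, so p_B = (12 − 1)/(70 − 5) = 11/65 ≈ 0.169.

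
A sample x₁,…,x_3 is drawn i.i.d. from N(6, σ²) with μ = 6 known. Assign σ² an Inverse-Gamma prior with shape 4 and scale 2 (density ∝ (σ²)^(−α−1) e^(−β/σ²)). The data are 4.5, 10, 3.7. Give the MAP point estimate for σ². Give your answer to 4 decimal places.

σ̂²_MAP = 2.1185

Sum of squared deviations about the known mean: SS = (4.5−6)² + (10−6)² + (3.7−6)² = 23.54.
The Normal likelihood contributes (σ²)^(−n/2) exp(−SS/(2σ²)), so the posterior is Inverse-Gamma(α + n/2, β + SS/2) = Inverse-Gamma(5.5, 13.77).
The mode of Inverse-Gamma(a, b) is b/(a+1) = 13.77/6.5 ≈ 2.1185.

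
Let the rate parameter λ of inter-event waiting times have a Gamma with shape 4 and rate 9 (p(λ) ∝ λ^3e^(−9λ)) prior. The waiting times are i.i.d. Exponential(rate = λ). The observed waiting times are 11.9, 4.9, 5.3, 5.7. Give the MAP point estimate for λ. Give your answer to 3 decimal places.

λ̂_MAP = 0.190

The Exponential(rate=λ) likelihood is ∝ λ^n e^(−λΣtᵢ). Here n = 4 and Σtᵢ = 11.9 + 4.9 + 5.3 + 5.7 = 27.8.
Posterior ∝ λ^3e^(−9λ) · λ^4e^(−27.8λ) = λ^7e^(−36.8λ), i.e. Gamma(8, 36.8).
Mode = (a−1)/b = 7/36.8 ≈ 0.190.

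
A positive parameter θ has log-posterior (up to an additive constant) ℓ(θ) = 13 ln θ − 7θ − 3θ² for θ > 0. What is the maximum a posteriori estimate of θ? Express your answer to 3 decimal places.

ℓ'(θ) = 13/θ − 7 − 6θ. Setting this to zero and multiplying by θ: 6θ² + 7θ − 13 = 0.
θ = (−7 + √(7² + 4·6·13)) / (2·6) = (−7 + √361) / 12 = (−7 + 19)/12 = 1.
ℓ''(θ) = −13/θ² − 6 < 0, confirming a maximum.

θ̂_MAP = 1.000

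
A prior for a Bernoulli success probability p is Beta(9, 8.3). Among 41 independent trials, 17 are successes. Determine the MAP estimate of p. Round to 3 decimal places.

Prior: Beta(9, 8.3).
Data: 17 successes in 41 trials. The binomial likelihood contributes p^17(1−p)^24, so the posterior is Beta(9+17, 8.3+24) = Beta(26, 32.3).
For Beta(a, b) with a, b > 1 the mode is (a−1)/(a+b−2) = 25/56.3 ≈ 0.444.

p̂_MAP = 0.444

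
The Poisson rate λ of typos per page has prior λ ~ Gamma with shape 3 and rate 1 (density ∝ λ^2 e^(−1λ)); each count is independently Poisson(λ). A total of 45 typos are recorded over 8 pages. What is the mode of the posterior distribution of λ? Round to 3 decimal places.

λ̂_MAP = 5.222

Σxᵢ = 45, n = 8.
Posterior ∝ λ^2e^(−1λ) · λ^45e^(−8λ) = λ^47e^(−9λ), i.e. Gamma(shape=48, rate=9).
The mode of a Gamma(a, b) with a ≥ 1 (shape–rate) is (a−1)/b = 47/9 ≈ 5.222.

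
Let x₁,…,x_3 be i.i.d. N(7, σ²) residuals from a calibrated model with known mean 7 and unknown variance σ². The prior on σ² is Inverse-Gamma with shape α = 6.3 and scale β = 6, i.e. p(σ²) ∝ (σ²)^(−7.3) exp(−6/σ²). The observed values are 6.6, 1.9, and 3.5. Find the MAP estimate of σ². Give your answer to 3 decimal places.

σ̂²_MAP = 2.865

Sum of squared deviations about the known mean: SS = (6.6−7)² + (1.9−7)² + (3.5−7)² = 38.42.
The Normal likelihood contributes (σ²)^(−n/2) exp(−SS/(2σ²)), so the posterior is Inverse-Gamma(α + n/2, β + SS/2) = Inverse-Gamma(7.8, 25.21).
The mode of Inverse-Gamma(a, b) is b/(a+1) = 25.21/8.8 ≈ 2.865.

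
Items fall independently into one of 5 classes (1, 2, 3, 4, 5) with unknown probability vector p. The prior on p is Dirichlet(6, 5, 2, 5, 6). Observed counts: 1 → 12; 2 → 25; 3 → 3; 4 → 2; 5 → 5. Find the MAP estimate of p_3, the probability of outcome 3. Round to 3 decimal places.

The posterior is Dirichlet(αᵢ + nᵢ) = Dirichlet(18, 30, 5, 7, 11).
For a Dirichlet(a₁,…,a_K) with all aᵢ > 1, the mode has j-th component (aⱼ − 1)/(Σaᵢ − K).
Here Σaᵢ = 71 and K = 5, so p_3 = (5 − 1)/(71 − 5) = 4/66 ≈ 0.061.

MAP estimate: 0.061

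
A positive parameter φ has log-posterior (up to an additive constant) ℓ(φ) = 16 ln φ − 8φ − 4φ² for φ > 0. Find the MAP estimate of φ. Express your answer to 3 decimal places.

ℓ'(φ) = 16/φ − 8 − 8φ. Setting this to zero and multiplying by φ: 8φ² + 8φ − 16 = 0.
φ = (−8 + √(8² + 4·8·16)) / (2·8) = (−8 + √576) / 16 = (−8 + 24)/16 = 1.
ℓ''(φ) = −16/φ² − 8 < 0, confirming a maximum.

φ̂_MAP = 1.000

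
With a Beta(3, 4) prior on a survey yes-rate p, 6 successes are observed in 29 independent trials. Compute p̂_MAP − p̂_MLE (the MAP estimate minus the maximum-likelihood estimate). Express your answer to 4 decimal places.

MAP − MLE = 0.0284

Posterior is Beta(9, 27); MAP = (9−1)/(36−2) = 8/34 ≈ 0.23529.
MLE ignores the prior: p̂_MLE = k/n = 6/29 ≈ 0.20690.
Difference = 8/34 − 6/29 = 14/493 ≈ 0.0284.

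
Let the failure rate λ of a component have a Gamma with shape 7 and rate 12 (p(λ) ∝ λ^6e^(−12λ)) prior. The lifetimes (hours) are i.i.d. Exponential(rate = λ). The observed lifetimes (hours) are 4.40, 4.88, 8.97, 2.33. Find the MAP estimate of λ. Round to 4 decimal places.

The Exponential(rate=λ) likelihood is ∝ λ^n e^(−λΣtᵢ). Here n = 4 and Σtᵢ = 4.40 + 4.88 + 8.97 + 2.33 = 20.58.
Posterior ∝ λ^6e^(−12λ) · λ^4e^(−20.58λ) = λ^10e^(−32.58λ), i.e. Gamma(11, 32.58).
Mode = (a−1)/b = 10/32.58 ≈ 0.3069.

λ̂_MAP = 0.3069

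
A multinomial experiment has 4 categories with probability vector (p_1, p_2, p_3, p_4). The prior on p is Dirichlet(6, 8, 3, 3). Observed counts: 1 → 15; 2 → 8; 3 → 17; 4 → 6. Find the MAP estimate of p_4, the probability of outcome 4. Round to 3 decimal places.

The posterior is Dirichlet(αᵢ + nᵢ) = Dirichlet(21, 16, 20, 9).
For a Dirichlet(a₁,…,a_K) with all aᵢ > 1, the mode has j-th component (aⱼ − 1)/(Σaᵢ − K).
Here Σaᵢ = 66 and K = 4, so p_4 = (9 − 1)/(66 − 4) = 8/62 ≈ 0.129.

MAP estimate: 0.129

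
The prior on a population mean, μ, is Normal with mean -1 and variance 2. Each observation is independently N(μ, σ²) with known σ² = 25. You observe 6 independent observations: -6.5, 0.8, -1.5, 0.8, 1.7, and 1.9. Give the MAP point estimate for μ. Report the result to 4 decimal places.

n = 6; x̄ = ((-6.5) + 0.8 + (-1.5) + 0.8 + 1.7 + 1.9)/6 = -2.8/6 = -7/15 ≈ -0.4667.
For a Normal prior and Normal likelihood with known variance, the posterior is Normal; its mode equals its mean, the precision-weighted average.
Prior precision 1/σ₀² = 1/2 = 0.5; data precision n/σ² = 6/25 = 0.24.
μ̂ = (0.5·(-1) + 0.24·(-7/15)) / (0.5 + 0.24) = (-0.612)/0.74 = -153/185 ≈ -0.8270.

μ̂_MAP = -0.8270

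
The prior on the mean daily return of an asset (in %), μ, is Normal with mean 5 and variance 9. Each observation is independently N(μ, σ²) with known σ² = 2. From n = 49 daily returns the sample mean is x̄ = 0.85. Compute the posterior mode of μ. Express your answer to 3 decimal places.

n = 49, x̄ = 0.85.
For a Normal prior and Normal likelihood with known variance, the posterior is Normal; its mode equals its mean, the precision-weighted average.
Prior precision 1/σ₀² = 1/9; data precision n/σ² = 49/2 = 24.5.
μ̂ = ((1/9)·5 + 24.5·0.85) / (1/9 + 24.5) = (7697/360)/(443/18) = 7697/8860 ≈ 0.869.

μ̂_MAP = 0.869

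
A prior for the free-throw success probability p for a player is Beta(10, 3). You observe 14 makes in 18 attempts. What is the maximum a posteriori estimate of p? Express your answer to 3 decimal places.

p̂_MAP = 0.793

Prior: Beta(10, 3).
Data: 14 successes in 18 trials. The binomial likelihood contributes p^14(1−p)^4, so the posterior is Beta(10+14, 3+4) = Beta(24, 7).
For Beta(a, b) with a, b > 1 the mode is (a−1)/(a+b−2) = 23/29 ≈ 0.793.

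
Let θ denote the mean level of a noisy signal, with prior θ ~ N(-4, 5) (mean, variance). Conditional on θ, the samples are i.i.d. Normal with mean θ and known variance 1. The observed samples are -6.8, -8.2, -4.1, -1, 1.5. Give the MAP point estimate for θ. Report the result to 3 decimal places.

θ̂_MAP = -3.731

n = 5; x̄ = ((-6.8) + (-8.2) + (-4.1) + (-1) + 1.5)/5 = -18.6/5 = -3.72.
For a Normal prior and Normal likelihood with known variance, the posterior is Normal; its mode equals its mean, the precision-weighted average.
Prior precision 1/σ₀² = 1/5 = 0.2; data precision n/σ² = 5/1 = 5.
θ̂ = (0.2·(-4) + 5·(-3.72)) / (0.2 + 5) = (-19.4)/5.2 = -97/26 ≈ -3.731.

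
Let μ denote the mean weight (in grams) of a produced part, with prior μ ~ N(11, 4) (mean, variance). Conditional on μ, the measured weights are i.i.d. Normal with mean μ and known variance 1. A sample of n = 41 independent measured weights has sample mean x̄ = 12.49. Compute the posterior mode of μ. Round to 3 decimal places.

n = 41, x̄ = 12.49.
For a Normal prior and Normal likelihood with known variance, the posterior is Normal; its mode equals its mean, the precision-weighted average.
Prior precision 1/σ₀² = 1/4 = 0.25; data precision n/σ² = 41/1 = 41.
μ̂ = (0.25·11 + 41·12.49) / (0.25 + 41) = 514.84/41.25 = 51484/4125 ≈ 12.481.

μ̂_MAP = 12.481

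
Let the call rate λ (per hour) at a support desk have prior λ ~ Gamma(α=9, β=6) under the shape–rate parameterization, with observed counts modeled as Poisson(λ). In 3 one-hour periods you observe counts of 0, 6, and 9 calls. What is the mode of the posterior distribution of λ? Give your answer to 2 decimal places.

Σxᵢ = 0+6+9 = 15, with n = 3.
Posterior ∝ λ^8e^(−6λ) · λ^15e^(−3λ) = λ^23e^(−9λ), i.e. Gamma(shape=24, rate=9).
The mode of a Gamma(a, b) with a ≥ 1 (shape–rate) is (a−1)/b = 23/9 ≈ 2.56.

λ̂_MAP = 2.56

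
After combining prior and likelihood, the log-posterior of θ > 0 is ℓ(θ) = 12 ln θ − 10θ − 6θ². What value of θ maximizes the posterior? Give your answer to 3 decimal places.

ℓ'(θ) = 12/θ − 10 − 12θ. Setting this to zero and multiplying by θ: 12θ² + 10θ − 12 = 0.
θ = (−10 + √(10² + 4·12·12)) / (2·12) = (−10 + √676) / 24 = (−10 + 26)/24 = 2/3.
ℓ''(θ) = −12/θ² − 12 < 0, confirming a maximum.

θ̂_MAP = 0.667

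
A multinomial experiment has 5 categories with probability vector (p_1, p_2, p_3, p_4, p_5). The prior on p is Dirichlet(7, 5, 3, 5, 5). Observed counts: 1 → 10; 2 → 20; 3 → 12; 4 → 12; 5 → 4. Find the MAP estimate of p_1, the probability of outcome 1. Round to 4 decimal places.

The posterior is Dirichlet(αᵢ + nᵢ) = Dirichlet(17, 25, 15, 17, 9).
For a Dirichlet(a₁,…,a_K) with all aᵢ > 1, the mode has j-th component (aⱼ − 1)/(Σaᵢ − K).
Here Σaᵢ = 83 and K = 5, so p_1 = (17 − 1)/(83 − 5) = 16/78 ≈ 0.2051.

MAP estimate: 0.2051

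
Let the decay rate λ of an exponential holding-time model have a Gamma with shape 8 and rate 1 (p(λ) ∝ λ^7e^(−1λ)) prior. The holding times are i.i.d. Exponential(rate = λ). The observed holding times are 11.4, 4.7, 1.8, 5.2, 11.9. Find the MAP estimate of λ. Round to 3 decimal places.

λ̂_MAP = 0.333

The Exponential(rate=λ) likelihood is ∝ λ^n e^(−λΣtᵢ). Here n = 5 and Σtᵢ = 11.4 + 4.7 + 1.8 + 5.2 + 11.9 = 35.
Posterior ∝ λ^7e^(−1λ) · λ^5e^(−35λ) = λ^12e^(−36λ), i.e. Gamma(13, 36).
Mode = (a−1)/b = 12/36 ≈ 0.333.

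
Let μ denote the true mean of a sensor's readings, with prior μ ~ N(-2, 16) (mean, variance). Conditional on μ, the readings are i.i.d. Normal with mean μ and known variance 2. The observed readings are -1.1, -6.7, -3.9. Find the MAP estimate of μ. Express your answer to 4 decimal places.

μ̂_MAP = -3.8240

n = 3; x̄ = ((-1.1) + (-6.7) + (-3.9))/3 = -11.7/3 = -3.9.
For a Normal prior and Normal likelihood with known variance, the posterior is Normal; its mode equals its mean, the precision-weighted average.
Prior precision 1/σ₀² = 1/16 = 0.0625; data precision n/σ² = 3/2 = 1.5.
μ̂ = (0.0625·(-2) + 1.5·(-3.9)) / (0.0625 + 1.5) = (-5.975)/1.5625 = -3.8240.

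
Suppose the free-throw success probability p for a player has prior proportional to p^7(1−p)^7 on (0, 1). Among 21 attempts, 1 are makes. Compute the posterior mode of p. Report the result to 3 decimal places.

The prior density ∝ p^7(1−p)^7 is the kernel of Beta(8, 8).
Data: 1 success in 21 trials. The binomial likelihood contributes p(1−p)^20, so the posterior is Beta(8+1, 8+20) = Beta(9, 28).
For Beta(a, b) with a, b > 1 the mode is (a−1)/(a+b−2) = 8/35 ≈ 0.229.

p̂_MAP = 0.229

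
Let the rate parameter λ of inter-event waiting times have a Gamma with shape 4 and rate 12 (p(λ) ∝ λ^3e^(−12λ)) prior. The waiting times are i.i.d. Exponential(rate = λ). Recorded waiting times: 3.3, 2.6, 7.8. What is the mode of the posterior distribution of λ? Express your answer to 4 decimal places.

λ̂_MAP = 0.2335

The Exponential(rate=λ) likelihood is ∝ λ^n e^(−λΣtᵢ). Here n = 3 and Σtᵢ = 3.3 + 2.6 + 7.8 = 13.7.
Posterior ∝ λ^3e^(−12λ) · λ^3e^(−13.7λ) = λ^6e^(−25.7λ), i.e. Gamma(7, 25.7).
Mode = (a−1)/b = 6/25.7 ≈ 0.2335.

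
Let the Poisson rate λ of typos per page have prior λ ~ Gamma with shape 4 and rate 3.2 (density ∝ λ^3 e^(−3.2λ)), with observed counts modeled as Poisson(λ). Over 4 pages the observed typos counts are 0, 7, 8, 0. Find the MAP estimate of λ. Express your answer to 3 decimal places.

λ̂_MAP = 2.500

Σxᵢ = 0+7+8+0 = 15, with n = 4.
Posterior ∝ λ^3e^(−3.2λ) · λ^15e^(−4λ) = λ^18e^(−7.2λ), i.e. Gamma(shape=19, rate=7.2).
The mode of a Gamma(a, b) with a ≥ 1 (shape–rate) is (a−1)/b = 18/7.2 ≈ 2.500.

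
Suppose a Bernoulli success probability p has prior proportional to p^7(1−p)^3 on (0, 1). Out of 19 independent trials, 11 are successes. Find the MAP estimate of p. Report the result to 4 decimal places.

The prior density ∝ p^7(1−p)^3 is the kernel of Beta(8, 4).
Data: 11 successes in 19 trials. The binomial likelihood contributes p^11(1−p)^8, so the posterior is Beta(8+11, 4+8) = Beta(19, 12).
For Beta(a, b) with a, b > 1 the mode is (a−1)/(a+b−2) = 18/29 ≈ 0.6207.

p̂_MAP = 0.6207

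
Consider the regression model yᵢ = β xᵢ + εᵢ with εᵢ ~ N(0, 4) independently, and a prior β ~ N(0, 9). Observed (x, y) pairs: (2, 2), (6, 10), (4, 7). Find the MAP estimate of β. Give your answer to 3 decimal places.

β̂_MAP = 1.630

log p(β | y) = −Σ(yᵢ − βxᵢ)²/(2·4) − β²/(2·9) + const.
Setting the derivative to zero: Σxᵢ(yᵢ − βxᵢ)/4 − β/9 = 0, so β = Σxᵢyᵢ / (Σxᵢ² + σ²/τ²).
Σxᵢyᵢ = 2·2 + 6·10 + 4·7 = 92; Σxᵢ² = 56; σ²/τ² = 4/9.
β̂_MAP = 92 / (56 + 4/9) = 92/(508/9) = 207/127 ≈ 1.630.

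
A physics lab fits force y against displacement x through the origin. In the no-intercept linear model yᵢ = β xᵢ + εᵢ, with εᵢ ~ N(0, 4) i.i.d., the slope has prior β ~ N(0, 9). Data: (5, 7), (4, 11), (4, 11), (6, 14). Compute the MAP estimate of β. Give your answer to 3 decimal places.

log p(β | y) = −Σ(yᵢ − βxᵢ)²/(2·4) − β²/(2·9) + const.
Setting the derivative to zero: Σxᵢ(yᵢ − βxᵢ)/4 − β/9 = 0, so β = Σxᵢyᵢ / (Σxᵢ² + σ²/τ²).
Σxᵢyᵢ = 5·7 + 4·11 + 4·11 + 6·14 = 207; Σxᵢ² = 93; σ²/τ² = 4/9.
β̂_MAP = 207 / (93 + 4/9) = 207/(841/9) = 1863/841 ≈ 2.215.

β̂_MAP = 2.215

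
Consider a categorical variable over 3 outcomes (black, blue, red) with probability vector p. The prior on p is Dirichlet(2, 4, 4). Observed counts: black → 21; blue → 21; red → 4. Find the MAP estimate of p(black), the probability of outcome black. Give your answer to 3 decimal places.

MAP estimate of p(black) = 0.415

The posterior is Dirichlet(αᵢ + nᵢ) = Dirichlet(23, 25, 8).
For a Dirichlet(a₁,…,a_K) with all aᵢ > 1, the mode has j-th component (aⱼ − 1)/(Σaᵢ − K).
Here Σaᵢ = 56 and K = 3, so p(black) = (23 − 1)/(56 − 3) = 22/53 ≈ 0.415.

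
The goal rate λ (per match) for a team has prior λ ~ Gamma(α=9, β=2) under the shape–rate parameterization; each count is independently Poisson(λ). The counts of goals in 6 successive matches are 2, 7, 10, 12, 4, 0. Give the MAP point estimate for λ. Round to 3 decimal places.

λ̂_MAP = 5.375

Σxᵢ = 2+7+10+12+4+0 = 35, with n = 6.
Posterior ∝ λ^8e^(−2λ) · λ^35e^(−6λ) = λ^43e^(−8λ), i.e. Gamma(shape=44, rate=8).
The mode of a Gamma(a, b) with a ≥ 1 (shape–rate) is (a−1)/b = 43/8 ≈ 5.375.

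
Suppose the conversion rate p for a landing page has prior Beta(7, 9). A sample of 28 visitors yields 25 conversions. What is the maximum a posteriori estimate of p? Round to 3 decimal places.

Prior: Beta(7, 9).
Data: 25 successes in 28 trials. The binomial likelihood contributes p^25(1−p)^3, so the posterior is Beta(7+25, 9+3) = Beta(32, 12).
For Beta(a, b) with a, b > 1 the mode is (a−1)/(a+b−2) = 31/42 ≈ 0.738.

p̂_MAP = 0.738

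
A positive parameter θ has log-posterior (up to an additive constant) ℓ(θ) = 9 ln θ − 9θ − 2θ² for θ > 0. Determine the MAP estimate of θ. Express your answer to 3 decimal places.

θ̂_MAP = 0.750

ℓ'(θ) = 9/θ − 9 − 4θ. Setting this to zero and multiplying by θ: 4θ² + 9θ − 9 = 0.
θ = (−9 + √(9² + 4·4·9)) / (2·4) = (−9 + √225) / 8 = (−9 + 15)/8 = 3/4.
ℓ''(θ) = −9/θ² − 4 < 0, confirming a maximum.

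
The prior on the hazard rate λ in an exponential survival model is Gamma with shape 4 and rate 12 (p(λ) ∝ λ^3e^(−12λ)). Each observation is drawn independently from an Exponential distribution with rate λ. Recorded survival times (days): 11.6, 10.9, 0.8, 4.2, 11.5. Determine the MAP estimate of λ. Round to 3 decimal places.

The Exponential(rate=λ) likelihood is ∝ λ^n e^(−λΣtᵢ). Here n = 5 and Σtᵢ = 11.6 + 10.9 + 0.8 + 4.2 + 11.5 = 39.
Posterior ∝ λ^3e^(−12λ) · λ^5e^(−39λ) = λ^8e^(−51λ), i.e. Gamma(9, 51).
Mode = (a−1)/b = 8/51 ≈ 0.157.

λ̂_MAP = 0.157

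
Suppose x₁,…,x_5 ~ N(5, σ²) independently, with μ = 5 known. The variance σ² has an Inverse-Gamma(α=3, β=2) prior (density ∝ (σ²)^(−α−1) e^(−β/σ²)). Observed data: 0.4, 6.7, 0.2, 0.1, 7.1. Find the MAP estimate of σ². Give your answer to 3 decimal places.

Sum of squared deviations about the known mean: SS = (0.4−5)² + (6.7−5)² + (0.2−5)² + (0.1−5)² + (7.1−5)² = 75.51.
The Normal likelihood contributes (σ²)^(−n/2) exp(−SS/(2σ²)), so the posterior is Inverse-Gamma(α + n/2, β + SS/2) = Inverse-Gamma(5.5, 39.755).
The mode of Inverse-Gamma(a, b) is b/(a+1) = 39.755/6.5 ≈ 6.116.

σ̂²_MAP = 6.116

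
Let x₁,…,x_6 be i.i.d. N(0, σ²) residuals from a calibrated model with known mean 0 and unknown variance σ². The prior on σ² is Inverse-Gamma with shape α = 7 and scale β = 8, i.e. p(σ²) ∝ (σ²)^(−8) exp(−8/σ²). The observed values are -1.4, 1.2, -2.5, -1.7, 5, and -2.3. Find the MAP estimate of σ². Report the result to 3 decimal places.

σ̂²_MAP = 2.674

Sum of squared deviations about the known mean: SS = (-1.4−0)² + (1.2−0)² + (-2.5−0)² + (-1.7−0)² + (5−0)² + (-2.3−0)² = 42.83.
The Normal likelihood contributes (σ²)^(−n/2) exp(−SS/(2σ²)), so the posterior is Inverse-Gamma(α + n/2, β + SS/2) = Inverse-Gamma(10, 29.415).
The mode of Inverse-Gamma(a, b) is b/(a+1) = 29.415/11 ≈ 2.674.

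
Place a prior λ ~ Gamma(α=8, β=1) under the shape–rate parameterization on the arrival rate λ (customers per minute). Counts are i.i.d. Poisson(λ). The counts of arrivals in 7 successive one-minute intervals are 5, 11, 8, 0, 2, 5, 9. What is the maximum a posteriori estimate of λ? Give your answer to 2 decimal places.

Σxᵢ = 5+11+8+0+2+5+9 = 40, with n = 7.
Posterior ∝ λ^7e^(−1λ) · λ^40e^(−7λ) = λ^47e^(−8λ), i.e. Gamma(shape=48, rate=8).
The mode of a Gamma(a, b) with a ≥ 1 (shape–rate) is (a−1)/b = 47/8 ≈ 5.88.

λ̂_MAP = 5.88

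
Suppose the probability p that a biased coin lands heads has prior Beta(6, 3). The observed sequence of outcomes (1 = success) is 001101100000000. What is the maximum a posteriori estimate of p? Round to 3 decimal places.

p̂_MAP = 0.409

Prior: Beta(6, 3).
Data: 4 successes in 15 trials (from the sequence). The binomial likelihood contributes p^4(1−p)^11, so the posterior is Beta(6+4, 3+11) = Beta(10, 14).
For Beta(a, b) with a, b > 1 the mode is (a−1)/(a+b−2) = 9/22 ≈ 0.409.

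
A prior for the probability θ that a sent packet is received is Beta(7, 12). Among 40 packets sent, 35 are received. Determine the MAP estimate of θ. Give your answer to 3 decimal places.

Prior: Beta(7, 12).
Data: 35 successes in 40 trials. The binomial likelihood contributes θ^35(1−θ)^5, so the posterior is Beta(7+35, 12+5) = Beta(42, 17).
For Beta(a, b) with a, b > 1 the mode is (a−1)/(a+b−2) = 41/57 ≈ 0.719.

θ̂_MAP = 0.719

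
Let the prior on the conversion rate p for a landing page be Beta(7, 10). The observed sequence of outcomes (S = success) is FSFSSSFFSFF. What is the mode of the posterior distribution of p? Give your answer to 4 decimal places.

Prior: Beta(7, 10).
Data: 5 successes in 11 trials (from the sequence). The binomial likelihood contributes p^5(1−p)^6, so the posterior is Beta(7+5, 10+6) = Beta(12, 16).
For Beta(a, b) with a, b > 1 the mode is (a−1)/(a+b−2) = 11/26 ≈ 0.4231.

p̂_MAP = 0.4231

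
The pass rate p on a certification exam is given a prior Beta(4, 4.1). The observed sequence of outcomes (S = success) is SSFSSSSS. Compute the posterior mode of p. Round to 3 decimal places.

p̂_MAP = 0.709

Prior: Beta(4, 4.1).
Data: 7 successes in 8 trials (from the sequence). The binomial likelihood contributes p^7(1−p)^1, so the posterior is Beta(4+7, 4.1+1) = Beta(11, 5.1).
For Beta(a, b) with a, b > 1 the mode is (a−1)/(a+b−2) = 10/14.1 ≈ 0.709.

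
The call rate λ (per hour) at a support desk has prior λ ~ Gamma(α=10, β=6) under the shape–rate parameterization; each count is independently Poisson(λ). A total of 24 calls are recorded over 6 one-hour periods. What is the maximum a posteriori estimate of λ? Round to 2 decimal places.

Σxᵢ = 24, n = 6.
Posterior ∝ λ^9e^(−6λ) · λ^24e^(−6λ) = λ^33e^(−12λ), i.e. Gamma(shape=34, rate=12).
The mode of a Gamma(a, b) with a ≥ 1 (shape–rate) is (a−1)/b = 33/12 ≈ 2.75.

λ̂_MAP = 2.75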